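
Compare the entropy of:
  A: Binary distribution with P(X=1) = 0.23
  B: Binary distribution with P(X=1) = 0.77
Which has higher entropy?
Equal

For binary distributions, entropy is maximized at p=0.5 and decreases as p moves toward 0 or 1.

H(A) = H(0.23) = 0.7780 bits
H(B) = H(0.77) = 0.7780 bits

Both distributions are equally far from uniform (|0.23-0.5| = |0.77-0.5|), so they have the same entropy.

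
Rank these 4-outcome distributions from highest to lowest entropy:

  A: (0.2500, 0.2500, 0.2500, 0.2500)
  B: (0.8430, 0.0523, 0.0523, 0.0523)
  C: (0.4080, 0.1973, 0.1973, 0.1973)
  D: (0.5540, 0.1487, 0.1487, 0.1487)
A > C > D > B

Key insight: Entropy is maximized by uniform distributions and minimized by concentrated distributions.

Entropies:
  H(A) = 2.0000 bits
  H(B) = 0.8759 bits
  H(C) = 1.9137 bits
  H(D) = 1.6985 bits

Ranking: A > C > D > B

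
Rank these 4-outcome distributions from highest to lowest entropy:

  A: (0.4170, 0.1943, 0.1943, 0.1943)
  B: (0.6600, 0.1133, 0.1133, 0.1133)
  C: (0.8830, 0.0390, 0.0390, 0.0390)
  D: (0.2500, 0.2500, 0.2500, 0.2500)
D > A > B > C

Key insight: Entropy is maximized by uniform distributions and minimized by concentrated distributions.

Entropies:
  H(A) = 1.9041 bits
  H(B) = 1.4637 bits
  H(C) = 0.7061 bits
  H(D) = 2.0000 bits

Ranking: D > A > B > C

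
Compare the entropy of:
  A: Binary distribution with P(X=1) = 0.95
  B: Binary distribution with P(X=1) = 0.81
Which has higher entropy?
B

For binary distributions, entropy is maximized at p=0.5 and decreases as p moves toward 0 or 1.

H(A) = H(0.95) = 0.2864 bits
H(B) = H(0.81) = 0.7015 bits

Distribution B (p=0.81) is closer to uniform (p=0.5), so it has higher entropy.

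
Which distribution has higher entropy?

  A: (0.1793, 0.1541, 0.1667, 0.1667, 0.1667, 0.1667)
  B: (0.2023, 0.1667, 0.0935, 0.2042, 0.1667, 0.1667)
A

Both distributions are close to uniform, making this a harder comparison.

H(A) = 2.5836 bits
H(B) = 2.5466 bits

The distribution closer to uniform has higher entropy.
Answer: A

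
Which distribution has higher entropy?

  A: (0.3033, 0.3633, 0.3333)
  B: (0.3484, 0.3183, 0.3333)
B

Both distributions are close to uniform, making this a harder comparison.

H(A) = 1.5811 bits
H(B) = 1.5840 bits

The distribution closer to uniform has higher entropy.
Answer: B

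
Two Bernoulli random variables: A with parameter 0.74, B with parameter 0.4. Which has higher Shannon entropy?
B

For binary distributions, entropy is maximized at p=0.5 and decreases as p moves toward 0 or 1.

H(A) = H(0.74) = 0.8267 bits
H(B) = H(0.4) = 0.9710 bits

Distribution B (p=0.4) is closer to uniform (p=0.5), so it has higher entropy.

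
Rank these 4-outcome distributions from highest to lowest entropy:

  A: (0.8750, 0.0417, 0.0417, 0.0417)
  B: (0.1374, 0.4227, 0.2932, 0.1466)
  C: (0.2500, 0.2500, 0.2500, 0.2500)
C > B > A

Key insight: Entropy is maximized by uniform distributions and minimized by concentrated distributions.

- Uniform distributions have maximum entropy log₂(4) = 2.0000 bits
- The more "peaked" or concentrated a distribution, the lower its entropy

Entropies:
  H(A) = 0.7417 bits
  H(B) = 1.8437 bits
  H(C) = 2.0000 bits

Ranking: C > B > A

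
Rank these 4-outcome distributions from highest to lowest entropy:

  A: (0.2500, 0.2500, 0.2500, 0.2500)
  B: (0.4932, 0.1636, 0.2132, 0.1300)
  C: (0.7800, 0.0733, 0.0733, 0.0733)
A > B > C

Key insight: Entropy is maximized by uniform distributions and minimized by concentrated distributions.

- Uniform distributions have maximum entropy log₂(4) = 2.0000 bits
- The more "peaked" or concentrated a distribution, the lower its entropy

Entropies:
  H(A) = 2.0000 bits
  H(B) = 1.7882 bits
  H(C) = 1.1089 bits

Ranking: A > B > C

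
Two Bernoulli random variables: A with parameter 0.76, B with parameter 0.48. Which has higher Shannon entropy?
B

For binary distributions, entropy is maximized at p=0.5 and decreases as p moves toward 0 or 1.

H(A) = H(0.76) = 0.7950 bits
H(B) = H(0.48) = 0.9988 bits

Distribution B (p=0.48) is closer to uniform (p=0.5), so it has higher entropy.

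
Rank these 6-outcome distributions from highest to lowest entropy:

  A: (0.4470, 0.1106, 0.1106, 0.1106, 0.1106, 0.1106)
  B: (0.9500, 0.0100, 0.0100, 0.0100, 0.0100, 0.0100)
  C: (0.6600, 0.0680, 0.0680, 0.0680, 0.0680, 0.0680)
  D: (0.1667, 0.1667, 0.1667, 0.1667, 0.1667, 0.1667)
D > A > C > B

Key insight: Entropy is maximized by uniform distributions and minimized by concentrated distributions.

Entropies:
  H(A) = 2.2759 bits
  H(B) = 0.4025 bits
  H(C) = 1.7143 bits
  H(D) = 2.5850 bits

Ranking: D > A > C > B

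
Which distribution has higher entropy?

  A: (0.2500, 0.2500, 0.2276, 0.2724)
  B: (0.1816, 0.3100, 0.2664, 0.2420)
A

Both distributions are close to uniform, making this a harder comparison.

H(A) = 1.9971 bits
H(B) = 1.9745 bits

The distribution closer to uniform has higher entropy.
Answer: A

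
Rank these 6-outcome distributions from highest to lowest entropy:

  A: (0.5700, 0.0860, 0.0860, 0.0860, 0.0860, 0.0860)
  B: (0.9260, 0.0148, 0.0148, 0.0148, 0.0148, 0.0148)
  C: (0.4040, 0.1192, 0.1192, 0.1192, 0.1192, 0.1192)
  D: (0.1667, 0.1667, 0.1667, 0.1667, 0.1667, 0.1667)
D > C > A > B

Key insight: Entropy is maximized by uniform distributions and minimized by concentrated distributions.

Entropies:
  H(A) = 1.9842 bits
  H(B) = 0.5525 bits
  H(C) = 2.3571 bits
  H(D) = 2.5850 bits

Ranking: D > C > A > B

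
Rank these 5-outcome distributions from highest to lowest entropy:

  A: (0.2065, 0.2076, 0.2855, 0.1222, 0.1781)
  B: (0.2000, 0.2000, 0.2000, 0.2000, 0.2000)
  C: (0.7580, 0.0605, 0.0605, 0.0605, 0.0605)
B > A > C

Key insight: Entropy is maximized by uniform distributions and minimized by concentrated distributions.

- Uniform distributions have maximum entropy log₂(5) = 2.3219 bits
- The more "peaked" or concentrated a distribution, the lower its entropy

Entropies:
  H(A) = 2.2711 bits
  H(B) = 2.3219 bits
  H(C) = 1.2824 bits

Ranking: B > A > C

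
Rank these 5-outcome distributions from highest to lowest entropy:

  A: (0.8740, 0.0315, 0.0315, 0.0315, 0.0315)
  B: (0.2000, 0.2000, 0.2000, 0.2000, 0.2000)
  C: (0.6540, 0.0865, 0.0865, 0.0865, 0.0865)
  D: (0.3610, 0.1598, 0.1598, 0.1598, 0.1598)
B > D > C > A

Key insight: Entropy is maximized by uniform distributions and minimized by concentrated distributions.

Entropies:
  H(A) = 0.7984 bits
  H(B) = 2.3219 bits
  H(C) = 1.6224 bits
  H(D) = 2.2215 bits

Ranking: B > D > C > A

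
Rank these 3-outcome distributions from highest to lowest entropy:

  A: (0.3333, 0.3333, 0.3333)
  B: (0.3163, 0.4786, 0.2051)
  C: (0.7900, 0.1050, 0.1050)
A > B > C

Key insight: Entropy is maximized by uniform distributions and minimized by concentrated distributions.

- Uniform distributions have maximum entropy log₂(3) = 1.5850 bits
- The more "peaked" or concentrated a distribution, the lower its entropy

Entropies:
  H(A) = 1.5850 bits
  H(B) = 1.5029 bits
  H(C) = 0.9515 bits

Ranking: A > B > C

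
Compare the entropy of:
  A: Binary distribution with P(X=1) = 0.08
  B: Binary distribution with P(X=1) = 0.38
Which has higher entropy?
B

For binary distributions, entropy is maximized at p=0.5 and decreases as p moves toward 0 or 1.

H(A) = H(0.08) = 0.4022 bits
H(B) = H(0.38) = 0.9580 bits

Distribution B (p=0.38) is closer to uniform (p=0.5), so it has higher entropy.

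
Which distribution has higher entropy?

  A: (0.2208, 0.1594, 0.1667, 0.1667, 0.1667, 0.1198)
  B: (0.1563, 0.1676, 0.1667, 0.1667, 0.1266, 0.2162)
B

Both distributions are close to uniform, making this a harder comparison.

H(A) = 2.5627 bits
H(B) = 2.5672 bits

The distribution closer to uniform has higher entropy.
Answer: B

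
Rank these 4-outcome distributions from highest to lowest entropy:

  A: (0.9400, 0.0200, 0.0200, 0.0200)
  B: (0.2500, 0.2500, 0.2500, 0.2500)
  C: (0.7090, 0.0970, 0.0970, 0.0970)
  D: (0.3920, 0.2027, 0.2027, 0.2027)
B > D > C > A

Key insight: Entropy is maximized by uniform distributions and minimized by concentrated distributions.

Entropies:
  H(A) = 0.4225 bits
  H(B) = 2.0000 bits
  H(C) = 1.3312 bits
  H(D) = 1.9297 bits

Ranking: B > D > C > A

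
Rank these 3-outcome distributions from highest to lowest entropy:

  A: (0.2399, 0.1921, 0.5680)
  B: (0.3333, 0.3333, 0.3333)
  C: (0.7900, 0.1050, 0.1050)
B > A > C

Key insight: Entropy is maximized by uniform distributions and minimized by concentrated distributions.

- Uniform distributions have maximum entropy log₂(3) = 1.5850 bits
- The more "peaked" or concentrated a distribution, the lower its entropy

Entropies:
  H(A) = 1.4148 bits
  H(B) = 1.5850 bits
  H(C) = 0.9515 bits

Ranking: B > A > C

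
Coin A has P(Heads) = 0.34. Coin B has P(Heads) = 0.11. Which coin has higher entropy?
A

For binary distributions, entropy is maximized at p=0.5 and decreases as p moves toward 0 or 1.

H(A) = H(0.34) = 0.9248 bits
H(B) = H(0.11) = 0.4999 bits

Distribution A (p=0.34) is closer to uniform (p=0.5), so it has higher entropy.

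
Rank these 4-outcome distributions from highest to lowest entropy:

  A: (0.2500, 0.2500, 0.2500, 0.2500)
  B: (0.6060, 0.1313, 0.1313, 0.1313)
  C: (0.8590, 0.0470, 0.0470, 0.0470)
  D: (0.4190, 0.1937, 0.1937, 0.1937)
A > D > B > C

Key insight: Entropy is maximized by uniform distributions and minimized by concentrated distributions.

Entropies:
  H(A) = 2.0000 bits
  H(B) = 1.5918 bits
  H(C) = 0.8103 bits
  H(D) = 1.9018 bits

Ranking: A > D > B > C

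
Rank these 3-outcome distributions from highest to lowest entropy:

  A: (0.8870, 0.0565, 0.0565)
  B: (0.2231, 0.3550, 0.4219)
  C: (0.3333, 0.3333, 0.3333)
C > B > A

Key insight: Entropy is maximized by uniform distributions and minimized by concentrated distributions.

- Uniform distributions have maximum entropy log₂(3) = 1.5850 bits
- The more "peaked" or concentrated a distribution, the lower its entropy

Entropies:
  H(A) = 0.6219 bits
  H(B) = 1.5385 bits
  H(C) = 1.5850 bits

Ranking: C > B > A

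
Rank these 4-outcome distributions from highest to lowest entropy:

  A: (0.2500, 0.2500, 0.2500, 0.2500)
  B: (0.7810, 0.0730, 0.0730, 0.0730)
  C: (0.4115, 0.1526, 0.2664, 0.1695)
A > C > B

Key insight: Entropy is maximized by uniform distributions and minimized by concentrated distributions.

- Uniform distributions have maximum entropy log₂(4) = 2.0000 bits
- The more "peaked" or concentrated a distribution, the lower its entropy

Entropies:
  H(A) = 2.0000 bits
  H(B) = 1.1054 bits
  H(C) = 1.8834 bits

Ranking: A > C > B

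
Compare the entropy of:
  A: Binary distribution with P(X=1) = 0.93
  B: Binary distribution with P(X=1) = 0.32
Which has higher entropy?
B

For binary distributions, entropy is maximized at p=0.5 and decreases as p moves toward 0 or 1.

H(A) = H(0.93) = 0.3659 bits
H(B) = H(0.32) = 0.9044 bits

Distribution B (p=0.32) is closer to uniform (p=0.5), so it has higher entropy.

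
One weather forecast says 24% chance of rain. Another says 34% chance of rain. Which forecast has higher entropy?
34% forecast

Treat each forecast as a Bernoulli distribution. Binary entropy is maximized at p=0.5 and falls off symmetrically toward 0 or 1. The 34% forecast is closer to 50%, so it is more uncertain. H(24%) ≈ 0.795 bits, H(34%) ≈ 0.925 bits.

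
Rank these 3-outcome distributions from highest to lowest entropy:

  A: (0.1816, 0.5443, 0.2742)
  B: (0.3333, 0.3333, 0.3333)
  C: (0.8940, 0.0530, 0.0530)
B > A > C

Key insight: Entropy is maximized by uniform distributions and minimized by concentrated distributions.

- Uniform distributions have maximum entropy log₂(3) = 1.5850 bits
- The more "peaked" or concentrated a distribution, the lower its entropy

Entropies:
  H(A) = 1.4364 bits
  H(B) = 1.5850 bits
  H(C) = 0.5937 bits

Ranking: B > A > C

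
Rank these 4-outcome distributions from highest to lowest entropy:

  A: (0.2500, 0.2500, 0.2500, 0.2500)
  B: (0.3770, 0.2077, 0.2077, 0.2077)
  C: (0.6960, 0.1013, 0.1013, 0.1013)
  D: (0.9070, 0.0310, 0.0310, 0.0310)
A > B > C > D

Key insight: Entropy is maximized by uniform distributions and minimized by concentrated distributions.

Entropies:
  H(A) = 2.0000 bits
  H(B) = 1.9433 bits
  H(C) = 1.3680 bits
  H(D) = 0.5938 bits

Ranking: A > B > C > D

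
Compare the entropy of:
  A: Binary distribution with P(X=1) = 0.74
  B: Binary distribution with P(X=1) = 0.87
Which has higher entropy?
A

For binary distributions, entropy is maximized at p=0.5 and decreases as p moves toward 0 or 1.

H(A) = H(0.74) = 0.8267 bits
H(B) = H(0.87) = 0.5574 bits

Distribution A (p=0.74) is closer to uniform (p=0.5), so it has higher entropy.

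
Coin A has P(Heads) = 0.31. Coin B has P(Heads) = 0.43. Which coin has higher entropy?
B

For binary distributions, entropy is maximized at p=0.5 and decreases as p moves toward 0 or 1.

H(A) = H(0.31) = 0.8932 bits
H(B) = H(0.43) = 0.9858 bits

Distribution B (p=0.43) is closer to uniform (p=0.5), so it has higher entropy.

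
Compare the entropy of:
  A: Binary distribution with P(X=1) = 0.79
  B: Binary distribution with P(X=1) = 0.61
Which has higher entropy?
B

For binary distributions, entropy is maximized at p=0.5 and decreases as p moves toward 0 or 1.

H(A) = H(0.79) = 0.7415 bits
H(B) = H(0.61) = 0.9648 bits

Distribution B (p=0.61) is closer to uniform (p=0.5), so it has higher entropy.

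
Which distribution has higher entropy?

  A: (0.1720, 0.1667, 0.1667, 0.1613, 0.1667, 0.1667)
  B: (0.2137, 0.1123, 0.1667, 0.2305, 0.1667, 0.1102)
A

Both distributions are close to uniform, making this a harder comparison.

H(A) = 2.5847 bits
H(B) = 2.5303 bits

The distribution closer to uniform has higher entropy.
Answer: A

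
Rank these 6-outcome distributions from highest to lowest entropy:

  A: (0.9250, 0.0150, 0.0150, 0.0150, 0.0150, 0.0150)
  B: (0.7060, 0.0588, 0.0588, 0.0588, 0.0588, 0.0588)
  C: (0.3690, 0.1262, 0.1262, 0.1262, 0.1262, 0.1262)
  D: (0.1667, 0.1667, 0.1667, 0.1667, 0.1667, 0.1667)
D > C > B > A

Key insight: Entropy is maximized by uniform distributions and minimized by concentrated distributions.

Entropies:
  H(A) = 0.5585 bits
  H(B) = 1.5565 bits
  H(C) = 2.4150 bits
  H(D) = 2.5850 bits

Ranking: D > C > B > A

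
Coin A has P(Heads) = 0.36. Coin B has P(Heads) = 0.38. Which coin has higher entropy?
B

For binary distributions, entropy is maximized at p=0.5 and decreases as p moves toward 0 or 1.

H(A) = H(0.36) = 0.9427 bits
H(B) = H(0.38) = 0.9580 bits

Distribution B (p=0.38) is closer to uniform (p=0.5), so it has higher entropy.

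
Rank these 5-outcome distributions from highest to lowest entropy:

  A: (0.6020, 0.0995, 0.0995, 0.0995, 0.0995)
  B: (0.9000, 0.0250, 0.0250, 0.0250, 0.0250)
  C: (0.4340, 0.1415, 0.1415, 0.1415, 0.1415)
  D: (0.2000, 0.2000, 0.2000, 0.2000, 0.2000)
D > C > A > B

Key insight: Entropy is maximized by uniform distributions and minimized by concentrated distributions.

Entropies:
  H(A) = 1.7658 bits
  H(B) = 0.6690 bits
  H(C) = 2.1194 bits
  H(D) = 2.3219 bits

Ranking: D > C > A > B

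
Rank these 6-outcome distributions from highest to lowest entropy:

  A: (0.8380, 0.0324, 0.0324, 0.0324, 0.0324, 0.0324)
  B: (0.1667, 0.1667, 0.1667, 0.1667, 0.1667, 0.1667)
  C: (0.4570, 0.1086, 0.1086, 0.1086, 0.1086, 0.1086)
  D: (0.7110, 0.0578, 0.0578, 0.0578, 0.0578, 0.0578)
B > C > D > A

Key insight: Entropy is maximized by uniform distributions and minimized by concentrated distributions.

Entropies:
  H(A) = 1.0152 bits
  H(B) = 2.5850 bits
  H(C) = 2.2555 bits
  H(D) = 1.5385 bits

Ranking: B > C > D > A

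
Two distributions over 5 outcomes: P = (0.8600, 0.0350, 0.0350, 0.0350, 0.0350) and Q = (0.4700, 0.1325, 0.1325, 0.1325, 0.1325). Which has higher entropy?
Q

P is highly concentrated on one outcome (86%), making it nearly deterministic. Q spreads its mass more evenly (max 47%). The more spread-out distribution has higher entropy: H(P) ≈ 0.864 bits, H(Q) ≈ 2.057 bits.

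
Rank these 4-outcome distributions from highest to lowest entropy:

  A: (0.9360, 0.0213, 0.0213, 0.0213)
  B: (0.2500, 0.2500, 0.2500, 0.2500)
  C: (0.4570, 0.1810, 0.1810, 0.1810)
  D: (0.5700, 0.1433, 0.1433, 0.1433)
B > C > D > A

Key insight: Entropy is maximized by uniform distributions and minimized by concentrated distributions.

Entropies:
  H(A) = 0.4446 bits
  H(B) = 2.0000 bits
  H(C) = 1.8553 bits
  H(D) = 1.6673 bits

Ranking: B > C > D > A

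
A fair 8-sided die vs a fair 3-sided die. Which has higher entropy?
8-sided die

Both are uniform distributions; for uniform over n outcomes, H = log₂(n). H(8-sided) = log₂(8) = 3.000 bits and H(3-sided) = log₂(3) = 1.585 bits. More outcomes in a uniform distribution means higher entropy.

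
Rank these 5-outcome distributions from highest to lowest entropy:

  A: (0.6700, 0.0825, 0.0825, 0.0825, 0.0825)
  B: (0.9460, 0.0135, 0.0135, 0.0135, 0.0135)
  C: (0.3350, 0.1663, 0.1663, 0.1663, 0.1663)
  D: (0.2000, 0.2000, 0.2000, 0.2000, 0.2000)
D > C > A > B

Key insight: Entropy is maximized by uniform distributions and minimized by concentrated distributions.

Entropies:
  H(A) = 1.5749 bits
  H(B) = 0.4112 bits
  H(C) = 2.2500 bits
  H(D) = 2.3219 bits

Ranking: D > C > A > B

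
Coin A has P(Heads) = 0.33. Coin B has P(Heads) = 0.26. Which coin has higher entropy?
A

For binary distributions, entropy is maximized at p=0.5 and decreases as p moves toward 0 or 1.

H(A) = H(0.33) = 0.9149 bits
H(B) = H(0.26) = 0.8267 bits

Distribution A (p=0.33) is closer to uniform (p=0.5), so it has higher entropy.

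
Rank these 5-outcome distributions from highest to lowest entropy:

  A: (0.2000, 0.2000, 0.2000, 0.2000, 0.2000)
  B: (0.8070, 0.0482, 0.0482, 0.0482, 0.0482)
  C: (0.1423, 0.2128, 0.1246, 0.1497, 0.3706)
A > C > B

Key insight: Entropy is maximized by uniform distributions and minimized by concentrated distributions.

- Uniform distributions have maximum entropy log₂(5) = 2.3219 bits
- The more "peaked" or concentrated a distribution, the lower its entropy

Entropies:
  H(A) = 2.3219 bits
  H(B) = 1.0937 bits
  H(C) = 2.1906 bits

Ranking: A > C > B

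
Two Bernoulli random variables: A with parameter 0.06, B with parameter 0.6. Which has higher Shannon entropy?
B

For binary distributions, entropy is maximized at p=0.5 and decreases as p moves toward 0 or 1.

H(A) = H(0.06) = 0.3274 bits
H(B) = H(0.6) = 0.9710 bits

Distribution B (p=0.6) is closer to uniform (p=0.5), so it has higher entropy.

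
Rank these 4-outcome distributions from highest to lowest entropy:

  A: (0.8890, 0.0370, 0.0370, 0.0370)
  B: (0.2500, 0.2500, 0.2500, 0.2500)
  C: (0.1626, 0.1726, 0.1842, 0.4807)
B > C > A

Key insight: Entropy is maximized by uniform distributions and minimized by concentrated distributions.

- Uniform distributions have maximum entropy log₂(4) = 2.0000 bits
- The more "peaked" or concentrated a distribution, the lower its entropy

Entropies:
  H(A) = 0.6789 bits
  H(B) = 2.0000 bits
  H(C) = 1.8211 bits

Ranking: B > C > A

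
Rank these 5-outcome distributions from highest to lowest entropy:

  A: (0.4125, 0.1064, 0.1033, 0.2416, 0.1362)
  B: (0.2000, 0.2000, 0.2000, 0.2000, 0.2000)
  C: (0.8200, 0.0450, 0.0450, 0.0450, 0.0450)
B > A > C

Key insight: Entropy is maximized by uniform distributions and minimized by concentrated distributions.

- Uniform distributions have maximum entropy log₂(5) = 2.3219 bits
- The more "peaked" or concentrated a distribution, the lower its entropy

Entropies:
  H(A) = 2.0961 bits
  H(B) = 2.3219 bits
  H(C) = 1.0401 bits

Ranking: B > A > C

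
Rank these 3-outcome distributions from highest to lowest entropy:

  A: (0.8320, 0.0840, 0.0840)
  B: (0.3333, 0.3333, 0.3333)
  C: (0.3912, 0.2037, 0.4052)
B > C > A

Key insight: Entropy is maximized by uniform distributions and minimized by concentrated distributions.

- Uniform distributions have maximum entropy log₂(3) = 1.5850 bits
- The more "peaked" or concentrated a distribution, the lower its entropy

Entropies:
  H(A) = 0.8211 bits
  H(B) = 1.5850 bits
  H(C) = 1.5254 bits

Ranking: B > C > A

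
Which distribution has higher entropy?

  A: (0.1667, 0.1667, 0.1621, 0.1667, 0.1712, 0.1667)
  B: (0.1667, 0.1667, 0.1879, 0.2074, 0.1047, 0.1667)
A

Both distributions are close to uniform, making this a harder comparison.

H(A) = 2.5848 bits
H(B) = 2.5572 bits

The distribution closer to uniform has higher entropy.
Answer: A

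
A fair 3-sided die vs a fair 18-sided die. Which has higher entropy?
18-sided die

Both are uniform distributions; for uniform over n outcomes, H = log₂(n). H(3-sided) = log₂(3) = 1.585 bits and H(18-sided) = log₂(18) = 4.170 bits. More outcomes in a uniform distribution means higher entropy.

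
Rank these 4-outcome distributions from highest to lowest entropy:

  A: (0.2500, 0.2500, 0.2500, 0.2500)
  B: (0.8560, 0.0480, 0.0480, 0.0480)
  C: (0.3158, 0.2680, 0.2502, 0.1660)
A > C > B

Key insight: Entropy is maximized by uniform distributions and minimized by concentrated distributions.

- Uniform distributions have maximum entropy log₂(4) = 2.0000 bits
- The more "peaked" or concentrated a distribution, the lower its entropy

Entropies:
  H(A) = 2.0000 bits
  H(B) = 0.8229 bits
  H(C) = 1.9644 bits

Ranking: A > C > B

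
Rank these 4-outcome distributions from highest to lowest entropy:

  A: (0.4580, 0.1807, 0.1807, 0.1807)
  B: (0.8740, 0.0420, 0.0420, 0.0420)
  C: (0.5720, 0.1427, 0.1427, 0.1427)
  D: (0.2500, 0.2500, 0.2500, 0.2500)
D > A > C > B

Key insight: Entropy is maximized by uniform distributions and minimized by concentrated distributions.

Entropies:
  H(A) = 1.8540 bits
  H(B) = 0.7461 bits
  H(C) = 1.6634 bits
  H(D) = 2.0000 bits

Ranking: D > A > C > B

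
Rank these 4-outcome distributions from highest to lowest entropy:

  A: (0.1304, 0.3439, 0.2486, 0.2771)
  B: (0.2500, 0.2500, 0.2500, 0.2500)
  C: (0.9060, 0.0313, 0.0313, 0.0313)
B > A > C

Key insight: Entropy is maximized by uniform distributions and minimized by concentrated distributions.

- Uniform distributions have maximum entropy log₂(4) = 2.0000 bits
- The more "peaked" or concentrated a distribution, the lower its entropy

Entropies:
  H(A) = 1.9250 bits
  H(B) = 2.0000 bits
  H(C) = 0.5987 bits

Ranking: B > A > C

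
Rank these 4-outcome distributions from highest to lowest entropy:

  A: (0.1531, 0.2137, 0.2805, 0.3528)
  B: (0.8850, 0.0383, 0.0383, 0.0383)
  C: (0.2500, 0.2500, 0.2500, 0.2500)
C > A > B

Key insight: Entropy is maximized by uniform distributions and minimized by concentrated distributions.

- Uniform distributions have maximum entropy log₂(4) = 2.0000 bits
- The more "peaked" or concentrated a distribution, the lower its entropy

Entropies:
  H(A) = 1.9349 bits
  H(B) = 0.6971 bits
  H(C) = 2.0000 bits

Ranking: C > A > B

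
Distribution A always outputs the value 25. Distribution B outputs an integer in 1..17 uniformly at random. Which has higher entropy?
B

A is deterministic, so H(A) = 0. B is uniform over 17 outcomes, so H(B) = log₂(17) = 4.087 bits. Any distribution with genuine randomness has higher entropy than a deterministic one.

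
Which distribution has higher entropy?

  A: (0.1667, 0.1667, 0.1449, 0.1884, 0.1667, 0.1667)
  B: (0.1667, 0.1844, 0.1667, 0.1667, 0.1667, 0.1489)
B

Both distributions are close to uniform, making this a harder comparison.

H(A) = 2.5809 bits
H(B) = 2.5822 bits

The distribution closer to uniform has higher entropy.
Answer: B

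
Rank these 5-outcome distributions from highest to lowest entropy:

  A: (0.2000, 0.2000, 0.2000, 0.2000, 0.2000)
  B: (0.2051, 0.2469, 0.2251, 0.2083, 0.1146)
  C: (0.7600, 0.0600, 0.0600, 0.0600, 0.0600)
A > B > C

Key insight: Entropy is maximized by uniform distributions and minimized by concentrated distributions.

- Uniform distributions have maximum entropy log₂(5) = 2.3219 bits
- The more "peaked" or concentrated a distribution, the lower its entropy

Entropies:
  H(A) = 2.3219 bits
  H(B) = 2.2809 bits
  H(C) = 1.2750 bits

Ranking: A > B > C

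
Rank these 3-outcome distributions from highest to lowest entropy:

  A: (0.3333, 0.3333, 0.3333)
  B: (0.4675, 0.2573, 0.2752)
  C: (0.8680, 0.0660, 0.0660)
A > B > C

Key insight: Entropy is maximized by uniform distributions and minimized by concentrated distributions.

- Uniform distributions have maximum entropy log₂(3) = 1.5850 bits
- The more "peaked" or concentrated a distribution, the lower its entropy

Entropies:
  H(A) = 1.5850 bits
  H(B) = 1.5290 bits
  H(C) = 0.6949 bits

Ranking: A > B > C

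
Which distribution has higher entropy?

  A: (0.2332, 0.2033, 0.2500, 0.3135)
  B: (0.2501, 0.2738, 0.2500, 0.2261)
B

Both distributions are close to uniform, making this a harder comparison.

H(A) = 1.9817 bits
H(B) = 1.9967 bits

The distribution closer to uniform has higher entropy.
Answer: B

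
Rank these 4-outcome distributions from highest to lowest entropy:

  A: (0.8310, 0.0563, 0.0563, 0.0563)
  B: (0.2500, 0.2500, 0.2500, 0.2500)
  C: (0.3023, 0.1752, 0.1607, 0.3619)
B > C > A

Key insight: Entropy is maximized by uniform distributions and minimized by concentrated distributions.

- Uniform distributions have maximum entropy log₂(4) = 2.0000 bits
- The more "peaked" or concentrated a distribution, the lower its entropy

Entropies:
  H(A) = 0.9233 bits
  H(B) = 2.0000 bits
  H(C) = 1.9165 bits

Ranking: B > C > A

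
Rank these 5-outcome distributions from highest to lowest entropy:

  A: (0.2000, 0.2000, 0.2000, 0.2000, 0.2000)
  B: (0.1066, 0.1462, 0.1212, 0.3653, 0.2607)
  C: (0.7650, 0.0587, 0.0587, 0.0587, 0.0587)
A > B > C

Key insight: Entropy is maximized by uniform distributions and minimized by concentrated distributions.

- Uniform distributions have maximum entropy log₂(5) = 2.3219 bits
- The more "peaked" or concentrated a distribution, the lower its entropy

Entropies:
  H(A) = 2.3219 bits
  H(B) = 2.1552 bits
  H(C) = 1.2566 bits

Ranking: A > B > C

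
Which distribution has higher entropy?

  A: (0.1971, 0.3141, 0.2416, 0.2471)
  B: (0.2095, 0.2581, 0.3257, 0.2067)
A

Both distributions are close to uniform, making this a harder comparison.

H(A) = 1.9801 bits
H(B) = 1.9740 bits

The distribution closer to uniform has higher entropy.
Answer: A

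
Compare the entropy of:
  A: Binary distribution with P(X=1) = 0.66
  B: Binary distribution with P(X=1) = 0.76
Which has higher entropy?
A

For binary distributions, entropy is maximized at p=0.5 and decreases as p moves toward 0 or 1.

H(A) = H(0.66) = 0.9248 bits
H(B) = H(0.76) = 0.7950 bits

Distribution A (p=0.66) is closer to uniform (p=0.5), so it has higher entropy.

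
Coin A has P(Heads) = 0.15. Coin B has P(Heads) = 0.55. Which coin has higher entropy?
B

For binary distributions, entropy is maximized at p=0.5 and decreases as p moves toward 0 or 1.

H(A) = H(0.15) = 0.6098 bits
H(B) = H(0.55) = 0.9928 bits

Distribution B (p=0.55) is closer to uniform (p=0.5), so it has higher entropy.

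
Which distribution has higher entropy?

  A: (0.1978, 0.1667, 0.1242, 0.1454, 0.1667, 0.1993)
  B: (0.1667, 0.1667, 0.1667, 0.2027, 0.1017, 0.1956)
A

Both distributions are close to uniform, making this a harder comparison.

H(A) = 2.5660 bits
H(B) = 2.5550 bits

The distribution closer to uniform has higher entropy.
Answer: A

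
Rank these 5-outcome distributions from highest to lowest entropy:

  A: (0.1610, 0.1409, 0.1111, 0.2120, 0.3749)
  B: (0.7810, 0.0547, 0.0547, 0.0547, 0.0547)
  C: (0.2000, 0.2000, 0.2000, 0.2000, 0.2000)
C > A > B

Key insight: Entropy is maximized by uniform distributions and minimized by concentrated distributions.

- Uniform distributions have maximum entropy log₂(5) = 2.3219 bits
- The more "peaked" or concentrated a distribution, the lower its entropy

Entropies:
  H(A) = 2.1799 bits
  H(B) = 1.1963 bits
  H(C) = 2.3219 bits

Ranking: C > A > B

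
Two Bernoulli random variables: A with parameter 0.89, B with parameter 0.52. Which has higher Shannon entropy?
B

For binary distributions, entropy is maximized at p=0.5 and decreases as p moves toward 0 or 1.

H(A) = H(0.89) = 0.4999 bits
H(B) = H(0.52) = 0.9988 bits

Distribution B (p=0.52) is closer to uniform (p=0.5), so it has higher entropy.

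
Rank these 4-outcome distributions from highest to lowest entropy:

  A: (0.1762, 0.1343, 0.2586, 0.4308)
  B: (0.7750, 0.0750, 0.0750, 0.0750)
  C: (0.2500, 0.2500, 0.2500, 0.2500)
C > A > B

Key insight: Entropy is maximized by uniform distributions and minimized by concentrated distributions.

- Uniform distributions have maximum entropy log₂(4) = 2.0000 bits
- The more "peaked" or concentrated a distribution, the lower its entropy

Entropies:
  H(A) = 1.8583 bits
  H(B) = 1.1258 bits
  H(C) = 2.0000 bits

Ranking: C > A > B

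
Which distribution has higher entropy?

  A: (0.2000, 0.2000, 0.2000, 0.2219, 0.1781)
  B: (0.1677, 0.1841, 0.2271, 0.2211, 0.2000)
A

Both distributions are close to uniform, making this a harder comparison.

H(A) = 2.3185 bits
H(B) = 2.3129 bits

The distribution closer to uniform has higher entropy.
Answer: A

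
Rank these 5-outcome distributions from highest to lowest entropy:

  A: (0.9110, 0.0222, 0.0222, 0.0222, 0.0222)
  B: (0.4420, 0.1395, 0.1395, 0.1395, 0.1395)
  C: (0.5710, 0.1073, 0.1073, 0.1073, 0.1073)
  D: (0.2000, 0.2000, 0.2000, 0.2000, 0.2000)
D > B > C > A

Key insight: Entropy is maximized by uniform distributions and minimized by concentrated distributions.

Entropies:
  H(A) = 0.6111 bits
  H(B) = 2.1063 bits
  H(C) = 1.8434 bits
  H(D) = 2.3219 bits

Ranking: D > B > C > A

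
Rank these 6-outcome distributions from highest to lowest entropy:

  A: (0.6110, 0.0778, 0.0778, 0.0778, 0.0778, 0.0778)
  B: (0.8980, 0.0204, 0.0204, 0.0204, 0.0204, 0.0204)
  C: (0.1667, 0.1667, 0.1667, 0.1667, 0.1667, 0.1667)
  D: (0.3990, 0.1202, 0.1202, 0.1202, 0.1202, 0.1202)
C > D > A > B

Key insight: Entropy is maximized by uniform distributions and minimized by concentrated distributions.

Entropies:
  H(A) = 1.8674 bits
  H(B) = 0.7121 bits
  H(C) = 2.5850 bits
  H(D) = 2.3658 bits

Ranking: C > D > A > B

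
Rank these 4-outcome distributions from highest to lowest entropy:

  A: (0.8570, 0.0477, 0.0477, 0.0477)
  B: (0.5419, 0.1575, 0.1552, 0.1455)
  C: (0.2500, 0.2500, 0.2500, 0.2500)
C > B > A

Key insight: Entropy is maximized by uniform distributions and minimized by concentrated distributions.

- Uniform distributions have maximum entropy log₂(4) = 2.0000 bits
- The more "peaked" or concentrated a distribution, the lower its entropy

Entropies:
  H(A) = 0.8187 bits
  H(B) = 1.7207 bits
  H(C) = 2.0000 bits

Ranking: C > B > A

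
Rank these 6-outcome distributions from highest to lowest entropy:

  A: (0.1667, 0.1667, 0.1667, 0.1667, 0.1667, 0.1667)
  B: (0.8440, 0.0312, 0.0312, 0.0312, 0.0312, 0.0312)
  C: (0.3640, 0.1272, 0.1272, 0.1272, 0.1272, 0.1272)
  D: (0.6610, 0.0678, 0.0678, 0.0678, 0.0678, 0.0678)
A > C > D > B

Key insight: Entropy is maximized by uniform distributions and minimized by concentrated distributions.

Entropies:
  H(A) = 2.5850 bits
  H(B) = 0.9869 bits
  H(C) = 2.4227 bits
  H(D) = 1.7110 bits

Ranking: A > C > D > B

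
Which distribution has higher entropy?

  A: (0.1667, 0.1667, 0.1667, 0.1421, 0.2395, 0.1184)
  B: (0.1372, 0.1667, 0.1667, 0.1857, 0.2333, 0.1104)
A

Both distributions are close to uniform, making this a harder comparison.

H(A) = 2.5508 bits
H(B) = 2.5468 bits

The distribution closer to uniform has higher entropy.
Answer: A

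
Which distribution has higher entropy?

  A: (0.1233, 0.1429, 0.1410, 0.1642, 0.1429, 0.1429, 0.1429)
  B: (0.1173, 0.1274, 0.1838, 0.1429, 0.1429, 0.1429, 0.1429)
A

Both distributions are close to uniform, making this a harder comparison.

H(A) = 2.8031 bits
H(B) = 2.7948 bits

The distribution closer to uniform has higher entropy.
Answer: A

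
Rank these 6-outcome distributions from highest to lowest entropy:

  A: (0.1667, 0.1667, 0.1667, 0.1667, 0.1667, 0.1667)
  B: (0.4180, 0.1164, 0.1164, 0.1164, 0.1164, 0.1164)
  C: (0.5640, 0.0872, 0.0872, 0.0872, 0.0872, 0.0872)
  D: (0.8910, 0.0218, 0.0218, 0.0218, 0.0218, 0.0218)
A > B > C > D

Key insight: Entropy is maximized by uniform distributions and minimized by concentrated distributions.

Entropies:
  H(A) = 2.5850 bits
  H(B) = 2.3319 bits
  H(C) = 2.0005 bits
  H(D) = 0.7500 bits

Ranking: A > B > C > D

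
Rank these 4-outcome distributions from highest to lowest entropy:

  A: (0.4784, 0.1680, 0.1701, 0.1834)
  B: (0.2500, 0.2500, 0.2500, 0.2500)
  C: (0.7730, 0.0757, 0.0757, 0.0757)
B > A > C

Key insight: Entropy is maximized by uniform distributions and minimized by concentrated distributions.

- Uniform distributions have maximum entropy log₂(4) = 2.0000 bits
- The more "peaked" or concentrated a distribution, the lower its entropy

Entropies:
  H(A) = 1.8248 bits
  H(B) = 2.0000 bits
  H(C) = 1.1325 bits

Ranking: B > A > C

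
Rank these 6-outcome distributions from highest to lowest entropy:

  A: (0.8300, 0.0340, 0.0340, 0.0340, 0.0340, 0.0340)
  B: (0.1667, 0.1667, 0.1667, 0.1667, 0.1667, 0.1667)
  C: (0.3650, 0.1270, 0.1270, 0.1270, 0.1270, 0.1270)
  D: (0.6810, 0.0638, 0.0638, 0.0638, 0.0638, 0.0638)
B > C > D > A

Key insight: Entropy is maximized by uniform distributions and minimized by concentrated distributions.

Entropies:
  H(A) = 1.0524 bits
  H(B) = 2.5850 bits
  H(C) = 2.4212 bits
  H(D) = 1.6440 bits

Ranking: B > C > D > A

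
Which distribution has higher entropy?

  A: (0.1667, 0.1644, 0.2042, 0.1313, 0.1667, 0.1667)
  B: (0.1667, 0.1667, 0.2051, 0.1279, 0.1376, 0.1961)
A

Both distributions are close to uniform, making this a harder comparison.

H(A) = 2.5734 bits
H(B) = 2.5645 bits

The distribution closer to uniform has higher entropy.
Answer: A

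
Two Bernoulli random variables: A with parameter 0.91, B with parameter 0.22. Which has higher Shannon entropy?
B

For binary distributions, entropy is maximized at p=0.5 and decreases as p moves toward 0 or 1.

H(A) = H(0.91) = 0.4365 bits
H(B) = H(0.22) = 0.7602 bits

Distribution B (p=0.22) is closer to uniform (p=0.5), so it has higher entropy.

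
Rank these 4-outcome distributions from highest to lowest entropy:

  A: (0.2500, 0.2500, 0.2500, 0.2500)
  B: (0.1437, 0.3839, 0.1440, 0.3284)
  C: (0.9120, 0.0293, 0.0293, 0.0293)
A > B > C

Key insight: Entropy is maximized by uniform distributions and minimized by concentrated distributions.

- Uniform distributions have maximum entropy log₂(4) = 2.0000 bits
- The more "peaked" or concentrated a distribution, the lower its entropy

Entropies:
  H(A) = 2.0000 bits
  H(B) = 1.8626 bits
  H(C) = 0.5692 bits

Ranking: A > B > C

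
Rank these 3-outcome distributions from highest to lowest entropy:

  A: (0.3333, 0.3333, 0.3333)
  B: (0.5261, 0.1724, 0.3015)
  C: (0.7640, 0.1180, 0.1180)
A > B > C

Key insight: Entropy is maximized by uniform distributions and minimized by concentrated distributions.

- Uniform distributions have maximum entropy log₂(3) = 1.5850 bits
- The more "peaked" or concentrated a distribution, the lower its entropy

Entropies:
  H(A) = 1.5850 bits
  H(B) = 1.4462 bits
  H(C) = 1.0243 bits

Ranking: A > B > C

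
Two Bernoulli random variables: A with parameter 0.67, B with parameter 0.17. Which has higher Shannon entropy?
A

For binary distributions, entropy is maximized at p=0.5 and decreases as p moves toward 0 or 1.

H(A) = H(0.67) = 0.9149 bits
H(B) = H(0.17) = 0.6577 bits

Distribution A (p=0.67) is closer to uniform (p=0.5), so it has higher entropy.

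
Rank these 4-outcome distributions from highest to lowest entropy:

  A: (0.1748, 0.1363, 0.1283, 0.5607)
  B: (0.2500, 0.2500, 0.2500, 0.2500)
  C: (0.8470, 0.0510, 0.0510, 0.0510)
B > A > C

Key insight: Entropy is maximized by uniform distributions and minimized by concentrated distributions.

- Uniform distributions have maximum entropy log₂(4) = 2.0000 bits
- The more "peaked" or concentrated a distribution, the lower its entropy

Entropies:
  H(A) = 1.6797 bits
  H(B) = 2.0000 bits
  H(C) = 0.8598 bits

Ranking: B > A > C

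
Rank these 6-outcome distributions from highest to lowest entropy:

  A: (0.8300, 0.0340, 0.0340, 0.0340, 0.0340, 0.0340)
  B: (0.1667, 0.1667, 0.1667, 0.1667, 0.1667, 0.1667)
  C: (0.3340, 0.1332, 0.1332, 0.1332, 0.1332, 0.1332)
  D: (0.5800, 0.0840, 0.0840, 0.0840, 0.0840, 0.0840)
B > C > D > A

Key insight: Entropy is maximized by uniform distributions and minimized by concentrated distributions.

Entropies:
  H(A) = 1.0524 bits
  H(B) = 2.5850 bits
  H(C) = 2.4654 bits
  H(D) = 1.9567 bits

Ranking: B > C > D > A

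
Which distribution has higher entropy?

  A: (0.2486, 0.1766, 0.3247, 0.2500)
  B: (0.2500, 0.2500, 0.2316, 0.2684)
B

Both distributions are close to uniform, making this a harder comparison.

H(A) = 1.9680 bits
H(B) = 1.9981 bits

The distribution closer to uniform has higher entropy.
Answer: B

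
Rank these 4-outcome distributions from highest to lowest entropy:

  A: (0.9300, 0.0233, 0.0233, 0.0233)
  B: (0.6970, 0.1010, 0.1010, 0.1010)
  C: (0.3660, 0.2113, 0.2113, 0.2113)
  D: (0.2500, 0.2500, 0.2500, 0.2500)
D > C > B > A

Key insight: Entropy is maximized by uniform distributions and minimized by concentrated distributions.

Entropies:
  H(A) = 0.4769 bits
  H(B) = 1.3652 bits
  H(C) = 1.9524 bits
  H(D) = 2.0000 bits

Ranking: D > C > B > A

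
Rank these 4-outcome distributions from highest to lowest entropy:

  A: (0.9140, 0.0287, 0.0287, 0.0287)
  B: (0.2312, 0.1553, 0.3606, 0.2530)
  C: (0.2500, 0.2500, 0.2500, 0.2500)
C > B > A

Key insight: Entropy is maximized by uniform distributions and minimized by concentrated distributions.

- Uniform distributions have maximum entropy log₂(4) = 2.0000 bits
- The more "peaked" or concentrated a distribution, the lower its entropy

Entropies:
  H(A) = 0.5593 bits
  H(B) = 1.9380 bits
  H(C) = 2.0000 bits

Ranking: C > B > A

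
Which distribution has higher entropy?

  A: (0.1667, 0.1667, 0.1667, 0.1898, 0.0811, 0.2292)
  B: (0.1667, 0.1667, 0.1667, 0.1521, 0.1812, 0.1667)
B

Both distributions are close to uniform, making this a harder comparison.

H(A) = 2.5284 bits
H(B) = 2.5831 bits

The distribution closer to uniform has higher entropy.
Answer: B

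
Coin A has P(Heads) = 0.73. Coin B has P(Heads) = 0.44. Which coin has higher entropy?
B

For binary distributions, entropy is maximized at p=0.5 and decreases as p moves toward 0 or 1.

H(A) = H(0.73) = 0.8415 bits
H(B) = H(0.44) = 0.9896 bits

Distribution B (p=0.44) is closer to uniform (p=0.5), so it has higher entropy.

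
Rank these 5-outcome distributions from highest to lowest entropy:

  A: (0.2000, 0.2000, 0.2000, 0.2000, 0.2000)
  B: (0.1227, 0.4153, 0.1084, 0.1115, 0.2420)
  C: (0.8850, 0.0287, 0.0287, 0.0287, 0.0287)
A > B > C

Key insight: Entropy is maximized by uniform distributions and minimized by concentrated distributions.

- Uniform distributions have maximum entropy log₂(5) = 2.3219 bits
- The more "peaked" or concentrated a distribution, the lower its entropy

Entropies:
  H(A) = 2.3219 bits
  H(B) = 2.0937 bits
  H(C) = 0.7448 bits

Ranking: A > B > C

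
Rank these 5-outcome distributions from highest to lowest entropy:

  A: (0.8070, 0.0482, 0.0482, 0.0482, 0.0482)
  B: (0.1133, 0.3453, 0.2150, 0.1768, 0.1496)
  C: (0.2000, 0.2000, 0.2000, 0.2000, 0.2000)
C > B > A

Key insight: Entropy is maximized by uniform distributions and minimized by concentrated distributions.

- Uniform distributions have maximum entropy log₂(5) = 2.3219 bits
- The more "peaked" or concentrated a distribution, the lower its entropy

Entropies:
  H(A) = 1.0937 bits
  H(B) = 2.2144 bits
  H(C) = 2.3219 bits

Ranking: C > B > A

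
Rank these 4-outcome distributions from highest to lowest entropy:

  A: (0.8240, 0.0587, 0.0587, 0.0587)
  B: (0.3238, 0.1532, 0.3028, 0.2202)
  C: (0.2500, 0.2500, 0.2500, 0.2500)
C > B > A

Key insight: Entropy is maximized by uniform distributions and minimized by concentrated distributions.

- Uniform distributions have maximum entropy log₂(4) = 2.0000 bits
- The more "peaked" or concentrated a distribution, the lower its entropy

Entropies:
  H(A) = 0.9502 bits
  H(B) = 1.9441 bits
  H(C) = 2.0000 bits

Ranking: C > B > A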